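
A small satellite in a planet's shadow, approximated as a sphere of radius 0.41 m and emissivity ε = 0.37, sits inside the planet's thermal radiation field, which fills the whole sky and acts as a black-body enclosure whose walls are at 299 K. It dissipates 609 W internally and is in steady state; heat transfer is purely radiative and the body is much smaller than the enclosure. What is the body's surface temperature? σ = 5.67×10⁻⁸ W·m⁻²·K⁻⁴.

T ≈ 384 K

For a small grey body in a large enclosure, net radiated power = εσA(T⁴ − T_w⁴).
Steady state: P = εσA(T⁴ − T_w⁴) with A = 4πr² = 2.112 m².
T⁴ = P/(εσA) + T_w⁴ = 609/(0.37·5.67×10⁻⁸·2.112) + (299)⁴
    = 1.374×10¹⁰ + 7.993×10⁹ = 2.173×10¹⁰ K⁴.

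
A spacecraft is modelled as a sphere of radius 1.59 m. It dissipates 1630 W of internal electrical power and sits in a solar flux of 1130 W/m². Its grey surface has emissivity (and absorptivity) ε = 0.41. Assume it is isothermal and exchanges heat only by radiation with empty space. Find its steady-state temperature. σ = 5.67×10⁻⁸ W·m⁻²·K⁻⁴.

T ≈ 291 K

At steady state, absorbed solar power + internal power = radiated power.
Absorbed: α·S·A_cross = 0.41·1130·7.942 = 3680 W (cross-section πr²).
Total input = 3680 + 1630 = 5310 W.
Radiated: εσ·A_surf·T⁴ with A_surf = 4πr² = 31.77 m².
T⁴ = 5310/(0.41·5.67×10⁻⁸·31.77) = 7.189×10⁹ K⁴.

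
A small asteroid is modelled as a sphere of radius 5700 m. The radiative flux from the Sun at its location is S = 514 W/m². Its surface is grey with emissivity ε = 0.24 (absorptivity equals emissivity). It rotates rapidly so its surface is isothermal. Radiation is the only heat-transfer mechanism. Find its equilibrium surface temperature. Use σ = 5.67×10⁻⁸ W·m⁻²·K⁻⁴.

T ≈ 218 K

At equilibrium, absorbed power = emitted power.
Absorbing cross-section = πr² = 1.021×10⁸ m²; emitting surface = 4πr² = 4.083×10⁸ m² (ratio 4).
εS·A_cross = εσ·A_surf·T⁴  ⇒  T⁴ = S/(4σ)   (ε cancels).
T⁴ = 514/(4·5.67×10⁻⁸) = 2.266×10⁹ K⁴.
T = (2.266×10⁹)^(1/4).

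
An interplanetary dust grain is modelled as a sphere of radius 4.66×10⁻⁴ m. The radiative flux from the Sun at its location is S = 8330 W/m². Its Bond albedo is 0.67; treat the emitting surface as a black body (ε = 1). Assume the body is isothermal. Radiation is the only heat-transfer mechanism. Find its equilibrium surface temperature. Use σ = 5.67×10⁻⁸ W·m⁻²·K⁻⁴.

At equilibrium, absorbed power = emitted power.
Absorbing cross-section = πr² = 6.822×10⁻⁷ m²; emitting surface = 4πr² = 2.729×10⁻⁶ m² (ratio 4).
(1−a)S·A_cross = εσ·A_surf·T⁴  ⇒  T⁴ = (1−a)S/(4σ).
T⁴ = 0.330·8330/(4·5.67×10⁻⁸) = 1.212×10¹⁰ K⁴.
T = (1.212×10¹⁰)^(1/4).

T ≈ 332 K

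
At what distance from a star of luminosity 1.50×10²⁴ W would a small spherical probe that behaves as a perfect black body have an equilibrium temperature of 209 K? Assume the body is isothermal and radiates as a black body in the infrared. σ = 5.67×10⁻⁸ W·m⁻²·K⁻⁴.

For an isothermal black-emitting sphere, (1−a)S·πr² = σ·4πr²·T⁴ ⇒ S = 4σT⁴/(1−a).
S = 4·5.67×10⁻⁸·(209)⁴/1.00 = 432.7 W/m².
Flux falls as S = L/(4πd²), so d = √(L/(4πS)) = √(1.50×10²⁴/(4π·432.7)).

d ≈ 1.66×10¹⁰ m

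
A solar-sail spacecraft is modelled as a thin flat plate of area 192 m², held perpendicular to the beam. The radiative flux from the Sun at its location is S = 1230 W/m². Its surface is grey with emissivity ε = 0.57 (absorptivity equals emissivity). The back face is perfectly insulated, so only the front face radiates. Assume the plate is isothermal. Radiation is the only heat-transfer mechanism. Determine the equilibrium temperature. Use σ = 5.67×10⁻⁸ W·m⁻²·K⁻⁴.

T ≈ 384 K

At equilibrium, absorbed power = emitted power.
Absorbing cross-section = A = 192.0 m²; emitting surface = A = 192.0 m² (ratio 1).
εS·A_cross = εσ·A_surf·T⁴  ⇒  T⁴ = S/(1σ)   (ε cancels).
T⁴ = 1230/(1·5.67×10⁻⁸) = 2.169×10¹⁰ K⁴.
T = (2.169×10¹⁰)^(1/4).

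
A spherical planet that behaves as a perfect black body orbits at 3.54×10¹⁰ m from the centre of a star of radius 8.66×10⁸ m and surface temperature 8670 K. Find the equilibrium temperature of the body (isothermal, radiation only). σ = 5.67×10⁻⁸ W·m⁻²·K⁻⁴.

The star's surface emits σT_*⁴; at distance d the flux is S = σT_*⁴(R_*/d)².
S = 5.67×10⁻⁸·(8670)⁴·(8.66×10⁸/3.54×10¹⁰)² = 1.917×10⁵ W/m².
For an isothermal sphere T⁴ = (1−a)S/(4σ) = 8.454×10¹¹ K⁴.

T ≈ 959 K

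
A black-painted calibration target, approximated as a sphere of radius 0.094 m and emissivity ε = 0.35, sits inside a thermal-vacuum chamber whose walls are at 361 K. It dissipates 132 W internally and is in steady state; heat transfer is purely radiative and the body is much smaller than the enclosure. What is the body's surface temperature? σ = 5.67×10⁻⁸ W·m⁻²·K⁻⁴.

T ≈ 527 K

For a small grey body in a large enclosure, net radiated power = εσA(T⁴ − T_w⁴).
Steady state: P = εσA(T⁴ − T_w⁴) with A = 4πr² = 0.1110 m².
T⁴ = P/(εσA) + T_w⁴ = 132/(0.35·5.67×10⁻⁸·0.1110) + (361)⁴
    = 5.990×10¹⁰ + 1.698×10¹⁰ = 7.689×10¹⁰ K⁴.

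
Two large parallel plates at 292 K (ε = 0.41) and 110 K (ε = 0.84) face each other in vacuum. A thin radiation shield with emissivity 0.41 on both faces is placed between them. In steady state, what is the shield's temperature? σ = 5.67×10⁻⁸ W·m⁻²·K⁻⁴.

T_s ≈ 235 K

In steady state the net flux on the hot side equals that on the cold side.
σ(T₁⁴−T_s⁴)/D₁ = σ(T_s⁴−T₂⁴)/D₂, with D₁ = 1/ε₁+1/ε_s−1 = 3.878, D₂ = 1/ε_s+1/ε₂−1 = 2.630.
Solve for T_s⁴: T_s⁴ = (D₂·T₁⁴ + D₁·T₂⁴)/(D₁+D₂) = 3.025×10⁹ K⁴.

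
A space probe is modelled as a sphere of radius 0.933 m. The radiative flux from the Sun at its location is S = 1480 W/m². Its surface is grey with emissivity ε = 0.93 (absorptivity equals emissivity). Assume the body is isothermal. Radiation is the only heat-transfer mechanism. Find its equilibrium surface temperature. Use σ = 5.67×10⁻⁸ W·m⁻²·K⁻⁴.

At equilibrium, absorbed power = emitted power.
Absorbing cross-section = πr² = 2.735 m²; emitting surface = 4πr² = 10.94 m² (ratio 4).
εS·A_cross = εσ·A_surf·T⁴  ⇒  T⁴ = S/(4σ)   (ε cancels).
T⁴ = 1480/(4·5.67×10⁻⁸) = 6.526×10⁹ K⁴.
T = (6.526×10⁹)^(1/4).

T ≈ 284 K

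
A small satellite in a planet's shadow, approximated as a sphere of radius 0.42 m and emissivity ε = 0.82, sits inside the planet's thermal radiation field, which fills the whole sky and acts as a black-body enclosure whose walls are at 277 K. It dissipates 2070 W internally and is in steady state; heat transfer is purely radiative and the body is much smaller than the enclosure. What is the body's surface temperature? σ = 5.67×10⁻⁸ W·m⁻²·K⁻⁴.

T ≈ 401 K

For a small grey body in a large enclosure, net radiated power = εσA(T⁴ − T_w⁴).
Steady state: P = εσA(T⁴ − T_w⁴) with A = 4πr² = 2.217 m².
T⁴ = P/(εσA) + T_w⁴ = 2070/(0.82·5.67×10⁻⁸·2.217) + (277)⁴
    = 2.008×10¹⁰ + 5.887×10⁹ = 2.597×10¹⁰ K⁴.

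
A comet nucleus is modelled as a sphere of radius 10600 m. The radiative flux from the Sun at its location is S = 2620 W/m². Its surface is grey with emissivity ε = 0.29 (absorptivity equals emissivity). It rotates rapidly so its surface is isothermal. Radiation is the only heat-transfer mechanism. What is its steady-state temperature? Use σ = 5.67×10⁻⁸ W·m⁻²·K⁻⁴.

T ≈ 328 K

At equilibrium, absorbed power = emitted power.
Absorbing cross-section = πr² = 3.530×10⁸ m²; emitting surface = 4πr² = 1.412×10⁹ m² (ratio 4).
εS·A_cross = εσ·A_surf·T⁴  ⇒  T⁴ = S/(4σ)   (ε cancels).
T⁴ = 2620/(4·5.67×10⁻⁸) = 1.155×10¹⁰ K⁴.
T = (1.155×10¹⁰)^(1/4).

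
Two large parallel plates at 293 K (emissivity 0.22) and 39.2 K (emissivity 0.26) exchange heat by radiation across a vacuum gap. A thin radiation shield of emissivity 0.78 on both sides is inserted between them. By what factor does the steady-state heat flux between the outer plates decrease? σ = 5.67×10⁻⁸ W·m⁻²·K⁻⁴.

factor ≈ 1.21

Without shield: q₀ = σΔ(T⁴)/(1/ε₁+1/ε₂−1) with denominator 7.392.
With shield the two gaps are in series; the resistances add: (1/ε₁+1/ε_s−1)+(1/ε_s+1/ε₂−1) = 4.828+4.128 = 8.956.
Heat-flux ratio q₀/q = 8.956/7.392.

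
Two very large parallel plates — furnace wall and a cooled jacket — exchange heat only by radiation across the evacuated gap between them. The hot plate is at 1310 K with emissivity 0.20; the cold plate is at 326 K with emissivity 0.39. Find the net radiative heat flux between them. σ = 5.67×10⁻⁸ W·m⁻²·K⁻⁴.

q ≈ 25300 W/m²

For two infinite grey parallel plates, q = σ(T₁⁴ − T₂⁴)/(1/ε₁ + 1/ε₂ − 1).
T₁⁴ − T₂⁴ = 2.945×10¹² − 1.129×10¹⁰ = 2.934×10¹² K⁴.
1/ε₁ + 1/ε₂ − 1 = 5.000 + 2.564 − 1 = 6.564.
q = 5.67×10⁻⁸ × 2.934×10¹² / 6.564.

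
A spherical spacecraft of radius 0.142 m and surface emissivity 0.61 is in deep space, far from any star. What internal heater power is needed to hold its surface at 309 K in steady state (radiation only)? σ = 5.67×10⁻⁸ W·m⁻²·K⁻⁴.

P ≈ 79.9 W

P = εσ·4πr²·T⁴.
4πr² = 0.2534 m²; T⁴ = 9.117×10⁹ K⁴.
P = 0.61·5.67×10⁻⁸·0.2534·9.117×10⁹.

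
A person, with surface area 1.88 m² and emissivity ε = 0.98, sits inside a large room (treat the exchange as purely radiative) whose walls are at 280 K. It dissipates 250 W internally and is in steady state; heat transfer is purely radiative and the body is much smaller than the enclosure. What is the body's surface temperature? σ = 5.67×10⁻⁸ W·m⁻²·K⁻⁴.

T ≈ 304 K

For a small grey body in a large enclosure, net radiated power = εσA(T⁴ − T_w⁴).
Steady state: P = εσA(T⁴ − T_w⁴) with A = 1.88 m².
T⁴ = P/(εσA) + T_w⁴ = 250/(0.98·5.67×10⁻⁸·1.880) + (280)⁴
    = 2.393×10⁹ + 6.147×10⁹ = 8.540×10⁹ K⁴.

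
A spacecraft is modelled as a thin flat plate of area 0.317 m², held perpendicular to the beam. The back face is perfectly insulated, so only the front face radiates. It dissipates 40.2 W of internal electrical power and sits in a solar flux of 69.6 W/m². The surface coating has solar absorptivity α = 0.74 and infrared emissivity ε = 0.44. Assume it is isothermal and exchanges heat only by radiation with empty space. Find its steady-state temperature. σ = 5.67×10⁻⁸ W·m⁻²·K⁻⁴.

At steady state, absorbed solar power + internal power = radiated power.
Absorbed: α·S·A_cross = 0.74·69.6·0.3170 = 16.33 W (cross-section A).
Total input = 16.33 + 40.2 = 56.53 W.
Radiated: εσ·A_surf·T⁴ with A_surf = A = 0.3170 m².
T⁴ = 56.53/(0.44·5.67×10⁻⁸·0.3170) = 7.148×10⁹ K⁴.

T ≈ 291 K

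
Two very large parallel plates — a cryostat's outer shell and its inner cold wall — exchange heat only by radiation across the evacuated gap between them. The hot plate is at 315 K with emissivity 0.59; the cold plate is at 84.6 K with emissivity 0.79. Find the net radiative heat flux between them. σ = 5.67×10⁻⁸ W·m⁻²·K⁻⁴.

For two infinite grey parallel plates, q = σ(T₁⁴ − T₂⁴)/(1/ε₁ + 1/ε₂ − 1).
T₁⁴ − T₂⁴ = 9.846×10⁹ − 5.122×10⁷ = 9.794×10⁹ K⁴.
1/ε₁ + 1/ε₂ − 1 = 1.695 + 1.266 − 1 = 1.961.
q = 5.67×10⁻⁸ × 9.794×10⁹ / 1.961.

q ≈ 283 W/m²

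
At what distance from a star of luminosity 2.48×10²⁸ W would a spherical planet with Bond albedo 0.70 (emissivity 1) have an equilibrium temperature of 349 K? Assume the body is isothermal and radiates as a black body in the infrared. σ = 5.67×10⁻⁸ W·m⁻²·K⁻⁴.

d ≈ 4.19×10¹¹ m

For an isothermal black-emitting sphere, (1−a)S·πr² = σ·4πr²·T⁴ ⇒ S = 4σT⁴/(1−a).
S = 4·5.67×10⁻⁸·(349)⁴/0.300 = 11220 W/m².
Flux falls as S = L/(4πd²), so d = √(L/(4πS)) = √(2.48×10²⁸/(4π·11220)).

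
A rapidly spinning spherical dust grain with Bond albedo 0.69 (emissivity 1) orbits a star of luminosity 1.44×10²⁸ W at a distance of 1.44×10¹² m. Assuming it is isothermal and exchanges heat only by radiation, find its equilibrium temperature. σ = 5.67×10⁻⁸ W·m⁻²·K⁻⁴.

First find the stellar flux at distance d: S = L/(4πd²) = 1.44×10²⁸/(4π·(1.44×10¹²)²) = 552.6 W/m².
For an isothermal sphere, absorbed (1−a)S·πr² = emitted σ·4πr²·T⁴, so T⁴ = (1−a)S/(4σ).
T⁴ = 0.310·552.6/(4·5.67×10⁻⁸) = 7.553×10⁸ K⁴.

T ≈ 166 K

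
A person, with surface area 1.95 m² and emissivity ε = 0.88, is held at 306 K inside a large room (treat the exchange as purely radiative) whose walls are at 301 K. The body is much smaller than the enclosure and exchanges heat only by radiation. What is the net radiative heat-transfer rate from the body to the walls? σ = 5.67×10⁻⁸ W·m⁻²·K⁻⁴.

P_net ≈ 54.4 W

For a small grey body in a large enclosure: P_net = εσA(T_body⁴ − T_wall⁴).
A = 1.95 m²; T_body⁴ − T_wall⁴ = 8.768×10⁹ − 8.209×10⁹ = 5.592×10⁸ K⁴.
|P_net| = 0.88·5.67×10⁻⁸·1.950·5.592×10⁸.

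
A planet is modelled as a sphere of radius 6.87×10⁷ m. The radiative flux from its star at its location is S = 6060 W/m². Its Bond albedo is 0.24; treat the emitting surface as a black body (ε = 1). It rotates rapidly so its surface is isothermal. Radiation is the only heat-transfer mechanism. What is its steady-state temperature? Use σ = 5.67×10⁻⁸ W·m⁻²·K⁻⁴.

At equilibrium, absorbed power = emitted power.
Absorbing cross-section = πr² = 1.483×10¹⁶ m²; emitting surface = 4πr² = 5.931×10¹⁶ m² (ratio 4).
(1−a)S·A_cross = εσ·A_surf·T⁴  ⇒  T⁴ = (1−a)S/(4σ).
T⁴ = 0.760·6060/(4·5.67×10⁻⁸) = 2.031×10¹⁰ K⁴.
T = (2.031×10¹⁰)^(1/4).

T ≈ 377 K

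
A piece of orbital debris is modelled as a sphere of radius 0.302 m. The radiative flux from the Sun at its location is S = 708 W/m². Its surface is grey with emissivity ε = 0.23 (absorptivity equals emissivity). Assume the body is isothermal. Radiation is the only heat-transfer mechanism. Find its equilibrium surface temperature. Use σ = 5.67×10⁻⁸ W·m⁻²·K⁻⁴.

At equilibrium, absorbed power = emitted power.
Absorbing cross-section = πr² = 0.2865 m²; emitting surface = 4πr² = 1.146 m² (ratio 4).
εS·A_cross = εσ·A_surf·T⁴  ⇒  T⁴ = S/(4σ)   (ε cancels).
T⁴ = 708/(4·5.67×10⁻⁸) = 3.122×10⁹ K⁴.
T = (3.122×10⁹)^(1/4).

T ≈ 236 K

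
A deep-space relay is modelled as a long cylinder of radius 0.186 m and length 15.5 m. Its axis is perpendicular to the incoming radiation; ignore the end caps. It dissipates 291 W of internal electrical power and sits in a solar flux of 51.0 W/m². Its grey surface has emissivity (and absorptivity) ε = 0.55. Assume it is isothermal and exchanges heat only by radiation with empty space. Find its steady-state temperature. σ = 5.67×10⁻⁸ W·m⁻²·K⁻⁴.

At steady state, absorbed solar power + internal power = radiated power.
Absorbed: α·S·A_cross = 0.55·51.0·5.766 = 161.7 W (cross-section 2rL).
Total input = 161.7 + 291 = 452.7 W.
Radiated: εσ·A_surf·T⁴ with A_surf = 2πrL = 18.11 m².
T⁴ = 452.7/(0.55·5.67×10⁻⁸·18.11) = 8.014×10⁸ K⁴.

T ≈ 168 K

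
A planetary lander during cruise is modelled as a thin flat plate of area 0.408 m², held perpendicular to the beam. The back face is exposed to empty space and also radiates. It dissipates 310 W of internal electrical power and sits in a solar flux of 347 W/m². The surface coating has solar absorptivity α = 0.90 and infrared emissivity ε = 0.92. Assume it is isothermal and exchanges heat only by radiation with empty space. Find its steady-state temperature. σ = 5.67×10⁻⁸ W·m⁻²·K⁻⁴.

T ≈ 318 K

At steady state, absorbed solar power + internal power = radiated power.
Absorbed: α·S·A_cross = 0.90·347·0.4080 = 127.4 W (cross-section A).
Total input = 127.4 + 310 = 437.4 W.
Radiated: εσ·A_surf·T⁴ with A_surf = 2A = 0.8160 m².
T⁴ = 437.4/(0.92·5.67×10⁻⁸·0.8160) = 1.028×10¹⁰ K⁴.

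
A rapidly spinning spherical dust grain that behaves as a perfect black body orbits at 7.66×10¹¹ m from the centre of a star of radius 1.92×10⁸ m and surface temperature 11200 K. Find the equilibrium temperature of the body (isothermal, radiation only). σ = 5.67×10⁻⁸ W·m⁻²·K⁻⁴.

T ≈ 125 K

The star's surface emits σT_*⁴; at distance d the flux is S = σT_*⁴(R_*/d)².
S = 5.67×10⁻⁸·(11200)⁴·(1.92×10⁸/7.66×10¹¹)² = 56.05 W/m².
For an isothermal sphere T⁴ = (1−a)S/(4σ) = 2.471×10⁸ K⁴.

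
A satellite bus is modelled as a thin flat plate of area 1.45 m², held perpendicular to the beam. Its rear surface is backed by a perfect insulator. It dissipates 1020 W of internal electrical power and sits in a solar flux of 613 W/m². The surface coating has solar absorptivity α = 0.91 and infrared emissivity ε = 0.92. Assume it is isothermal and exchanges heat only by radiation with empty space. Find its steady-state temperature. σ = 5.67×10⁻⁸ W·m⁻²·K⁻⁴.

T ≈ 394 K

At steady state, absorbed solar power + internal power = radiated power.
Absorbed: α·S·A_cross = 0.91·613·1.450 = 808.9 W (cross-section A).
Total input = 808.9 + 1020 = 1829 W.
Radiated: εσ·A_surf·T⁴ with A_surf = A = 1.450 m².
T⁴ = 1829/(0.92·5.67×10⁻⁸·1.450) = 2.418×10¹⁰ K⁴.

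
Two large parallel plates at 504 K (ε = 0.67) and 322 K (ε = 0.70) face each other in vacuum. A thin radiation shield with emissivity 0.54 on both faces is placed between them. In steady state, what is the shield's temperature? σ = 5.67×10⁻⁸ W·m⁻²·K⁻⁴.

In steady state the net flux on the hot side equals that on the cold side.
σ(T₁⁴−T_s⁴)/D₁ = σ(T_s⁴−T₂⁴)/D₂, with D₁ = 1/ε₁+1/ε_s−1 = 2.344, D₂ = 1/ε_s+1/ε₂−1 = 2.280.
Solve for T_s⁴: T_s⁴ = (D₂·T₁⁴ + D₁·T₂⁴)/(D₁+D₂) = 3.727×10¹⁰ K⁴.

T_s ≈ 439 K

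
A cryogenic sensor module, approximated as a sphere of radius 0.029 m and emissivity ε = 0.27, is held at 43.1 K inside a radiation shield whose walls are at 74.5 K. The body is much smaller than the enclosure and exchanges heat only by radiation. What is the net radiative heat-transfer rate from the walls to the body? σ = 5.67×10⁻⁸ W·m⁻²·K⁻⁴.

P_net ≈ 0.00443 W

For a small grey body in a large enclosure: P_net = εσA(T_body⁴ − T_wall⁴).
A = 4πr² = 0.01057 m²; T_body⁴ − T_wall⁴ = 3.451×10⁶ − 3.081×10⁷ = -2.735×10⁷ K⁴.
|P_net| = 0.27·5.67×10⁻⁸·0.01057·2.735×10⁷.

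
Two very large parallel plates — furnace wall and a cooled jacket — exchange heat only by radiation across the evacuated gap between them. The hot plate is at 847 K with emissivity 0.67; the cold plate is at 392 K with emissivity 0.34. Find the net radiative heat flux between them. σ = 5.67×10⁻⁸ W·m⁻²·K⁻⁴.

q ≈ 8110 W/m²

For two infinite grey parallel plates, q = σ(T₁⁴ − T₂⁴)/(1/ε₁ + 1/ε₂ − 1).
T₁⁴ − T₂⁴ = 5.147×10¹¹ − 2.361×10¹⁰ = 4.911×10¹¹ K⁴.
1/ε₁ + 1/ε₂ − 1 = 1.493 + 2.941 − 1 = 3.434.
q = 5.67×10⁻⁸ × 4.911×10¹¹ / 3.434.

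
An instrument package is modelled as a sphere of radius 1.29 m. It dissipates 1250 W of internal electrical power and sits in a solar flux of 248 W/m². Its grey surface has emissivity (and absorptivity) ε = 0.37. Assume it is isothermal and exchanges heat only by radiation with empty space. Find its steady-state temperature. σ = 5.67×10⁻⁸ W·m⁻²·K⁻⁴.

At steady state, absorbed solar power + internal power = radiated power.
Absorbed: α·S·A_cross = 0.37·248·5.228 = 479.7 W (cross-section πr²).
Total input = 479.7 + 1250 = 1730 W.
Radiated: εσ·A_surf·T⁴ with A_surf = 4πr² = 20.91 m².
T⁴ = 1730/(0.37·5.67×10⁻⁸·20.91) = 3.943×10⁹ K⁴.

T ≈ 251 K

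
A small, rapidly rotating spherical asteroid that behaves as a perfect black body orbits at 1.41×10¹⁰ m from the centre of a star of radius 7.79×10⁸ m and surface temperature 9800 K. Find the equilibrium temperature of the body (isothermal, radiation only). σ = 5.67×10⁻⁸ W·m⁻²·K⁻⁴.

The star's surface emits σT_*⁴; at distance d the flux is S = σT_*⁴(R_*/d)².
S = 5.67×10⁻⁸·(9800)⁴·(7.79×10⁸/1.41×10¹⁰)² = 1.596×10⁶ W/m².
For an isothermal sphere T⁴ = (1−a)S/(4σ) = 7.039×10¹² K⁴.

T ≈ 1630 K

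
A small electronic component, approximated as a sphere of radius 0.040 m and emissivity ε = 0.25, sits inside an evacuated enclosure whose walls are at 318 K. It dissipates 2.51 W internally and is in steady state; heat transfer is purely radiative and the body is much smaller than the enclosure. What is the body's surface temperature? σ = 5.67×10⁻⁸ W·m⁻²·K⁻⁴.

T ≈ 371 K

For a small grey body in a large enclosure, net radiated power = εσA(T⁴ − T_w⁴).
Steady state: P = εσA(T⁴ − T_w⁴) with A = 4πr² = 0.02011 m².
T⁴ = P/(εσA) + T_w⁴ = 2.51/(0.25·5.67×10⁻⁸·0.02011) + (318)⁴
    = 8.807×10⁹ + 1.023×10¹⁰ = 1.903×10¹⁰ K⁴.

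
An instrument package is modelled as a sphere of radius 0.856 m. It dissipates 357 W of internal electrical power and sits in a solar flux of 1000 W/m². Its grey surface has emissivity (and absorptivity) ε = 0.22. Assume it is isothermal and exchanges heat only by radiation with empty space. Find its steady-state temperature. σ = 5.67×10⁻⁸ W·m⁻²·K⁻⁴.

At steady state, absorbed solar power + internal power = radiated power.
Absorbed: α·S·A_cross = 0.22·1000·2.302 = 506.4 W (cross-section πr²).
Total input = 506.4 + 357 = 863.4 W.
Radiated: εσ·A_surf·T⁴ with A_surf = 4πr² = 9.208 m².
T⁴ = 863.4/(0.22·5.67×10⁻⁸·9.208) = 7.517×10⁹ K⁴.

T ≈ 294 K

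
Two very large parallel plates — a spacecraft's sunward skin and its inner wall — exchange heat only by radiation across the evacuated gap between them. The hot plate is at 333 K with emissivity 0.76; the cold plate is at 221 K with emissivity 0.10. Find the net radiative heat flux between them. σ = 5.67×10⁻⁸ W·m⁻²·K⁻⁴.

For two infinite grey parallel plates, q = σ(T₁⁴ − T₂⁴)/(1/ε₁ + 1/ε₂ − 1).
T₁⁴ − T₂⁴ = 1.230×10¹⁰ − 2.385×10⁹ = 9.911×10⁹ K⁴.
1/ε₁ + 1/ε₂ − 1 = 1.316 + 10.00 − 1 = 10.32.
q = 5.67×10⁻⁸ × 9.911×10⁹ / 10.32.

q ≈ 54.5 W/m²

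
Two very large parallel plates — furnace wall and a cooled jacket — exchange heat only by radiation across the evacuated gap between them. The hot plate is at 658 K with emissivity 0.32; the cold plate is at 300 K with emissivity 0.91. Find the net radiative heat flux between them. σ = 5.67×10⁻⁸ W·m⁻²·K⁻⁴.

q ≈ 3150 W/m²

For two infinite grey parallel plates, q = σ(T₁⁴ − T₂⁴)/(1/ε₁ + 1/ε₂ − 1).
T₁⁴ − T₂⁴ = 1.875×10¹¹ − 8.100×10⁹ = 1.794×10¹¹ K⁴.
1/ε₁ + 1/ε₂ − 1 = 3.125 + 1.099 − 1 = 3.224.
q = 5.67×10⁻⁸ × 1.794×10¹¹ / 3.224.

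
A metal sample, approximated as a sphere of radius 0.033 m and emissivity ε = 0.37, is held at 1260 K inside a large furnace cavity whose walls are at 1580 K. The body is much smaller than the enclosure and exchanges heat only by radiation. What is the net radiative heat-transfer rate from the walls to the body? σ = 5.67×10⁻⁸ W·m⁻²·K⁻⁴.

P_net ≈ 1070 W

For a small grey body in a large enclosure: P_net = εσA(T_body⁴ − T_wall⁴).
A = 4πr² = 0.01368 m²; T_body⁴ − T_wall⁴ = 2.520×10¹² − 6.232×10¹² = -3.712×10¹² K⁴.
|P_net| = 0.37·5.67×10⁻⁸·0.01368·3.712×10¹².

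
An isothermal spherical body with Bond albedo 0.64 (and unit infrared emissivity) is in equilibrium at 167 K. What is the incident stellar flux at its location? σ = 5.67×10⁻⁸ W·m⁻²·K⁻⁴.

S ≈ 490 W/m²

(1−a)S·πr² = σ·4πr²·T⁴ ⇒ S = 4σT⁴/(1−a).
S = 4·5.67×10⁻⁸·7.778×10⁸/0.360.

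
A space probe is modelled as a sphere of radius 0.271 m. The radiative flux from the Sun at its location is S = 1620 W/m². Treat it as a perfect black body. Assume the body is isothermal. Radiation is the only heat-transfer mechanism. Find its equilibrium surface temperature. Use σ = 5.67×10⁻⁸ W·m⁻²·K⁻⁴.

T ≈ 291 K

At equilibrium, absorbed power = emitted power.
Absorbing cross-section = πr² = 0.2307 m²; emitting surface = 4πr² = 0.9229 m² (ratio 4).
S·A_cross = εσ·A_surf·T⁴  ⇒  T⁴ = S/(4σ).
T⁴ = 1.00·1620/(4·5.67×10⁻⁸) = 7.143×10⁹ K⁴.
T = (7.143×10⁹)^(1/4).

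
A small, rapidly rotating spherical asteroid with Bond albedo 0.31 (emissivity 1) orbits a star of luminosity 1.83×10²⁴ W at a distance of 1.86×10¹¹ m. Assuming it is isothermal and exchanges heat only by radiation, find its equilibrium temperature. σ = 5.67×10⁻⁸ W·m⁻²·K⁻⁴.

T ≈ 59.8 K

First find the stellar flux at distance d: S = L/(4πd²) = 1.83×10²⁴/(4π·(1.86×10¹¹)²) = 4.209 W/m².
For an isothermal sphere, absorbed (1−a)S·πr² = emitted σ·4πr²·T⁴, so T⁴ = (1−a)S/(4σ).
T⁴ = 0.690·4.209/(4·5.67×10⁻⁸) = 1.281×10⁷ K⁴.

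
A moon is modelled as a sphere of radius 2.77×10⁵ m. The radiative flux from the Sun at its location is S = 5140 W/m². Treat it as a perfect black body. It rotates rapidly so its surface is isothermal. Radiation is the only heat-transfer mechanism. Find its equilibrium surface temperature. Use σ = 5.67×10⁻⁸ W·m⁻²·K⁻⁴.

T ≈ 388 K

At equilibrium, absorbed power = emitted power.
Absorbing cross-section = πr² = 2.411×10¹¹ m²; emitting surface = 4πr² = 9.642×10¹¹ m² (ratio 4).
S·A_cross = εσ·A_surf·T⁴  ⇒  T⁴ = S/(4σ).
T⁴ = 1.00·5140/(4·5.67×10⁻⁸) = 2.266×10¹⁰ K⁴.
T = (2.266×10¹⁰)^(1/4).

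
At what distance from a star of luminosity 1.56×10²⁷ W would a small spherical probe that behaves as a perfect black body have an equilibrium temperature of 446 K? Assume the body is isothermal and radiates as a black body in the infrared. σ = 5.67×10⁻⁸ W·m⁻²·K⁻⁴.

For an isothermal black-emitting sphere, (1−a)S·πr² = σ·4πr²·T⁴ ⇒ S = 4σT⁴/(1−a).
S = 4·5.67×10⁻⁸·(446)⁴/1.00 = 8974 W/m².
Flux falls as S = L/(4πd²), so d = √(L/(4πS)) = √(1.56×10²⁷/(4π·8974)).

d ≈ 1.18×10¹¹ m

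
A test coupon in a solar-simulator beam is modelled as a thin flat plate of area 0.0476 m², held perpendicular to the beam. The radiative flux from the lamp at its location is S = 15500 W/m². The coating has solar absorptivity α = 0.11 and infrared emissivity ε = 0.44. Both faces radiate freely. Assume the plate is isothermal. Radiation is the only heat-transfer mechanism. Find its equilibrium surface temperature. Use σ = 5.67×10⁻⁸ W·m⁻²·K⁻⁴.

At equilibrium, absorbed power = emitted power.
Absorbing cross-section = A = 0.04760 m²; emitting surface = 2A = 0.09520 m² (ratio 2).
αS·A_cross = εσ·A_surf·T⁴  ⇒  T⁴ = αS/(ε·2σ).
T⁴ = 0.110·15500/(0.44·2·5.67×10⁻⁸) = 3.417×10¹⁰ K⁴.
T = (3.417×10¹⁰)^(1/4).

T ≈ 430 K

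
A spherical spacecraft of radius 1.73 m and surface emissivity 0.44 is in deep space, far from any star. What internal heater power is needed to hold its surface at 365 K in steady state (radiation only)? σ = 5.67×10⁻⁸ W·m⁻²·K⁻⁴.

P = εσ·4πr²·T⁴.
4πr² = 37.61 m²; T⁴ = 1.775×10¹⁰ K⁴.
P = 0.44·5.67×10⁻⁸·37.61·1.775×10¹⁰.

P ≈ 16700 W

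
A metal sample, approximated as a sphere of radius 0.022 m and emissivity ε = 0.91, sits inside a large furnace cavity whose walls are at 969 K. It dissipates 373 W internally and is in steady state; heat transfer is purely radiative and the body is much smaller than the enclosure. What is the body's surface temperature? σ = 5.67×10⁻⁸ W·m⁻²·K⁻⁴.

T ≈ 1200 K

For a small grey body in a large enclosure, net radiated power = εσA(T⁴ − T_w⁴).
Steady state: P = εσA(T⁴ − T_w⁴) with A = 4πr² = 0.006082 m².
T⁴ = P/(εσA) + T_w⁴ = 373/(0.91·5.67×10⁻⁸·0.006082) + (969)⁴
    = 1.189×10¹² + 8.816×10¹¹ = 2.070×10¹² K⁴.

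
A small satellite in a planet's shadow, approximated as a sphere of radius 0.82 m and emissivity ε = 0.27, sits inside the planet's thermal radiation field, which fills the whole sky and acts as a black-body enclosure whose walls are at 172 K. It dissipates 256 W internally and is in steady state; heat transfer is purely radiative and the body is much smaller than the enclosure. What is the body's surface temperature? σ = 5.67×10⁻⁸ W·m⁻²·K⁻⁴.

For a small grey body in a large enclosure, net radiated power = εσA(T⁴ − T_w⁴).
Steady state: P = εσA(T⁴ − T_w⁴) with A = 4πr² = 8.450 m².
T⁴ = P/(εσA) + T_w⁴ = 256/(0.27·5.67×10⁻⁸·8.450) + (172)⁴
    = 1.979×10⁹ + 8.752×10⁸ = 2.854×10⁹ K⁴.

T ≈ 231 K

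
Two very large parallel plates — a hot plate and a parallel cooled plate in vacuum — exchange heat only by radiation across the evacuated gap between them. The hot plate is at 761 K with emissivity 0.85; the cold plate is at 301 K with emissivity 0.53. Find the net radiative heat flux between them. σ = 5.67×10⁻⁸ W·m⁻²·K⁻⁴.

q ≈ 8990 W/m²

For two infinite grey parallel plates, q = σ(T₁⁴ − T₂⁴)/(1/ε₁ + 1/ε₂ − 1).
T₁⁴ − T₂⁴ = 3.354×10¹¹ − 8.209×10⁹ = 3.272×10¹¹ K⁴.
1/ε₁ + 1/ε₂ − 1 = 1.176 + 1.887 − 1 = 2.063.
q = 5.67×10⁻⁸ × 3.272×10¹¹ / 2.063.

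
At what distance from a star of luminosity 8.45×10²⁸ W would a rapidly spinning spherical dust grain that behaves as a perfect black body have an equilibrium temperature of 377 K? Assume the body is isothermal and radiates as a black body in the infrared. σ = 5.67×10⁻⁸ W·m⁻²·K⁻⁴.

For an isothermal black-emitting sphere, (1−a)S·πr² = σ·4πr²·T⁴ ⇒ S = 4σT⁴/(1−a).
S = 4·5.67×10⁻⁸·(377)⁴/1.00 = 4582 W/m².
Flux falls as S = L/(4πd²), so d = √(L/(4πS)) = √(8.45×10²⁸/(4π·4582)).

d ≈ 1.21×10¹² m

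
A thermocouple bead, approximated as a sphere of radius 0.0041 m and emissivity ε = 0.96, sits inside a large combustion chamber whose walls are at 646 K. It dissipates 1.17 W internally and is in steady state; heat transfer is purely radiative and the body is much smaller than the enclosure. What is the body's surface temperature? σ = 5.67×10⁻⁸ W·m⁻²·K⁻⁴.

For a small grey body in a large enclosure, net radiated power = εσA(T⁴ − T_w⁴).
Steady state: P = εσA(T⁴ − T_w⁴) with A = 4πr² = 2.112×10⁻⁴ m².
T⁴ = P/(εσA) + T_w⁴ = 1.17/(0.96·5.67×10⁻⁸·2.112×10⁻⁴) + (646)⁴
    = 1.018×10¹¹ + 1.742×10¹¹ = 2.759×10¹¹ K⁴.

T ≈ 725 K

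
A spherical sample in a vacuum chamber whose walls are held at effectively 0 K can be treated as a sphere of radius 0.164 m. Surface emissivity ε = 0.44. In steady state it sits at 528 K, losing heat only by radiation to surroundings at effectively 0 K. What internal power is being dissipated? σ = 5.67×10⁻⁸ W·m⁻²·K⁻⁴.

P ≈ 655 W

Steady state: P = εσA T⁴.
A = 4πr² = 0.3380 m²; T⁴ = (528)⁴ = 7.772×10¹⁰ K⁴.
P = 0.44 × 5.67×10⁻⁸ × 0.3380 × 7.772×10¹⁰.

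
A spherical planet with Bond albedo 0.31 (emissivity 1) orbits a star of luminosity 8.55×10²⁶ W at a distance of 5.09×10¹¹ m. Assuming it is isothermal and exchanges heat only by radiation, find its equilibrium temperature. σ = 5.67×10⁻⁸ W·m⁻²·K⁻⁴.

T ≈ 168 K

First find the stellar flux at distance d: S = L/(4πd²) = 8.55×10²⁶/(4π·(5.09×10¹¹)²) = 262.6 W/m².
For an isothermal sphere, absorbed (1−a)S·πr² = emitted σ·4πr²·T⁴, so T⁴ = (1−a)S/(4σ).
T⁴ = 0.690·262.6/(4·5.67×10⁻⁸) = 7.990×10⁸ K⁴.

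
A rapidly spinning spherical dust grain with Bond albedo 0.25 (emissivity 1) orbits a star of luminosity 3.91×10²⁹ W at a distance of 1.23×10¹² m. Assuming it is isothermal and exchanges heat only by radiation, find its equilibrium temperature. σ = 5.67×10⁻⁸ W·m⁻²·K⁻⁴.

T ≈ 511 K

First find the stellar flux at distance d: S = L/(4πd²) = 3.91×10²⁹/(4π·(1.23×10¹²)²) = 20570 W/m².
For an isothermal sphere, absorbed (1−a)S·πr² = emitted σ·4πr²·T⁴, so T⁴ = (1−a)S/(4σ).
T⁴ = 0.750·20570/(4·5.67×10⁻⁸) = 6.801×10¹⁰ K⁴.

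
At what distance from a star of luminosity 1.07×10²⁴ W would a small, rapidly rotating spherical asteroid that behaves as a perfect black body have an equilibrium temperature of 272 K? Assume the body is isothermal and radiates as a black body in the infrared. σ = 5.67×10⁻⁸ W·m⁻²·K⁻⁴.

For an isothermal black-emitting sphere, (1−a)S·πr² = σ·4πr²·T⁴ ⇒ S = 4σT⁴/(1−a).
S = 4·5.67×10⁻⁸·(272)⁴/1.00 = 1241 W/m².
Flux falls as S = L/(4πd²), so d = √(L/(4πS)) = √(1.07×10²⁴/(4π·1241)).

d ≈ 8.28×10⁹ m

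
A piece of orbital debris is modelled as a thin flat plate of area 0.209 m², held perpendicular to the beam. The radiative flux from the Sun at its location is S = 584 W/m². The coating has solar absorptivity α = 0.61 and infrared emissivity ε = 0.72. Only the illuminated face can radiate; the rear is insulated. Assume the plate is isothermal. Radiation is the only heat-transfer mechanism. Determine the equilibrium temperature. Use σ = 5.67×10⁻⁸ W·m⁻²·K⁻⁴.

At equilibrium, absorbed power = emitted power.
Absorbing cross-section = A = 0.2090 m²; emitting surface = A = 0.2090 m² (ratio 1).
αS·A_cross = εσ·A_surf·T⁴  ⇒  T⁴ = αS/(ε·1σ).
T⁴ = 0.610·584/(0.72·1·5.67×10⁻⁸) = 8.726×10⁹ K⁴.
T = (8.726×10⁹)^(1/4).

T ≈ 306 K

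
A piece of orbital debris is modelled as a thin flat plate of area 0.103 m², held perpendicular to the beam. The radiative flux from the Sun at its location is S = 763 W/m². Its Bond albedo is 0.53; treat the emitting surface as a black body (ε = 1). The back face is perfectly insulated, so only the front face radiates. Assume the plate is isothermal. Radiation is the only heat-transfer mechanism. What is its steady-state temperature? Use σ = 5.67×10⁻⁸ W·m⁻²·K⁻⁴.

T ≈ 282 K

At equilibrium, absorbed power = emitted power.
Absorbing cross-section = A = 0.1030 m²; emitting surface = A = 0.1030 m² (ratio 1).
(1−a)S·A_cross = εσ·A_surf·T⁴  ⇒  T⁴ = (1−a)S/(1σ).
T⁴ = 0.470·763/(1·5.67×10⁻⁸) = 6.325×10⁹ K⁴.
T = (6.325×10⁹)^(1/4).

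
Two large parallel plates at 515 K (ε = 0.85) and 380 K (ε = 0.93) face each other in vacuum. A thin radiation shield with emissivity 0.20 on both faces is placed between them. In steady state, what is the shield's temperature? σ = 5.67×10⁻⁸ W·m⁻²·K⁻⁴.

T_s ≈ 461 K

In steady state the net flux on the hot side equals that on the cold side.
σ(T₁⁴−T_s⁴)/D₁ = σ(T_s⁴−T₂⁴)/D₂, with D₁ = 1/ε₁+1/ε_s−1 = 5.176, D₂ = 1/ε_s+1/ε₂−1 = 5.075.
Solve for T_s⁴: T_s⁴ = (D₂·T₁⁴ + D₁·T₂⁴)/(D₁+D₂) = 4.535×10¹⁰ K⁴.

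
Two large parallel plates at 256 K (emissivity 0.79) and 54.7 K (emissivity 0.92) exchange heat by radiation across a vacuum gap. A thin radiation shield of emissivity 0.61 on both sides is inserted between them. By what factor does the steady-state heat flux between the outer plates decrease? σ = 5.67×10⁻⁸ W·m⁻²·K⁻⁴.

Without shield: q₀ = σΔ(T⁴)/(1/ε₁+1/ε₂−1) with denominator 1.353.
With shield the two gaps are in series; the resistances add: (1/ε₁+1/ε_s−1)+(1/ε_s+1/ε₂−1) = 1.905+1.726 = 3.631.
Heat-flux ratio q₀/q = 3.631/1.353.

factor ≈ 2.68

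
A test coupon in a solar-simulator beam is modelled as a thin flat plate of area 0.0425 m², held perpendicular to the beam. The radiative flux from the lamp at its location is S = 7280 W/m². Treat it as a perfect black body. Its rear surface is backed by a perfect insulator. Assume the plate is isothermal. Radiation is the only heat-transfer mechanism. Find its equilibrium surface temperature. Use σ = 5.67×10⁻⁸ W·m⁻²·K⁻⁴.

T ≈ 599 K

At equilibrium, absorbed power = emitted power.
Absorbing cross-section = A = 0.04250 m²; emitting surface = A = 0.04250 m² (ratio 1).
S·A_cross = εσ·A_surf·T⁴  ⇒  T⁴ = S/(1σ).
T⁴ = 1.00·7280/(1·5.67×10⁻⁸) = 1.284×10¹¹ K⁴.
T = (1.284×10¹¹)^(1/4).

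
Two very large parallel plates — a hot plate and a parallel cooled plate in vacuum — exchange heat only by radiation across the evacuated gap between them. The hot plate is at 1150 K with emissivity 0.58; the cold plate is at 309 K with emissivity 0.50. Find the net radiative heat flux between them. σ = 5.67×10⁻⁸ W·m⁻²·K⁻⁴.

q ≈ 36200 W/m²

For two infinite grey parallel plates, q = σ(T₁⁴ − T₂⁴)/(1/ε₁ + 1/ε₂ − 1).
T₁⁴ − T₂⁴ = 1.749×10¹² − 9.117×10⁹ = 1.740×10¹² K⁴.
1/ε₁ + 1/ε₂ − 1 = 1.724 + 2.000 − 1 = 2.724.
q = 5.67×10⁻⁸ × 1.740×10¹² / 2.724.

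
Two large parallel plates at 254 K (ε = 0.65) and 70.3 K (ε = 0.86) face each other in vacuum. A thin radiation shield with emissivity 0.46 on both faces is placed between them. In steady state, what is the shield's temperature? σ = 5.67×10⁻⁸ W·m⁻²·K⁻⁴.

In steady state the net flux on the hot side equals that on the cold side.
σ(T₁⁴−T_s⁴)/D₁ = σ(T_s⁴−T₂⁴)/D₂, with D₁ = 1/ε₁+1/ε_s−1 = 2.712, D₂ = 1/ε_s+1/ε₂−1 = 2.337.
Solve for T_s⁴: T_s⁴ = (D₂·T₁⁴ + D₁·T₂⁴)/(D₁+D₂) = 1.939×10⁹ K⁴.

T_s ≈ 210 K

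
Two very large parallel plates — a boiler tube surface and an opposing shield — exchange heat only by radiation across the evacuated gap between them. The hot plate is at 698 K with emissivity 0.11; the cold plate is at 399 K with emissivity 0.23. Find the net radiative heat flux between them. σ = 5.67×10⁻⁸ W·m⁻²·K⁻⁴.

q ≈ 966 W/m²

For two infinite grey parallel plates, q = σ(T₁⁴ − T₂⁴)/(1/ε₁ + 1/ε₂ − 1).
T₁⁴ − T₂⁴ = 2.374×10¹¹ − 2.534×10¹⁰ = 2.120×10¹¹ K⁴.
1/ε₁ + 1/ε₂ − 1 = 9.091 + 4.348 − 1 = 12.44.
q = 5.67×10⁻⁸ × 2.120×10¹¹ / 12.44.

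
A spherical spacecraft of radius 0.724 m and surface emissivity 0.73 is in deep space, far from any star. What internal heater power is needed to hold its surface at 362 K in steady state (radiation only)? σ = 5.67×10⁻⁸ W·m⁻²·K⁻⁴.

P ≈ 4680 W

P = εσ·4πr²·T⁴.
4πr² = 6.587 m²; T⁴ = 1.717×10¹⁰ K⁴.
P = 0.73·5.67×10⁻⁸·6.587·1.717×10¹⁰.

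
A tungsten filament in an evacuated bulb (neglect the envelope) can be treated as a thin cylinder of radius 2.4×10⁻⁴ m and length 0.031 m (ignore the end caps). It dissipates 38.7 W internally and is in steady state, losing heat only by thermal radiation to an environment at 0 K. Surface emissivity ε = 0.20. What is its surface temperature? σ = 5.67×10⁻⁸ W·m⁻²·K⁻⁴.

Steady state: internal power = radiated power, P = εσA T⁴.
Radiating area A = 2πrL = 4.675×10⁻⁵ m².
T⁴ = P/(εσA) = 38.7/(0.20·5.67×10⁻⁸·4.675×10⁻⁵) = 7.300×10¹³ K⁴.
T = (7.300×10¹³)^(1/4).

T ≈ 2920 K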